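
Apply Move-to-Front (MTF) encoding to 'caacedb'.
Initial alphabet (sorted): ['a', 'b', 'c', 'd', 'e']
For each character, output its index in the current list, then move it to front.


MTF encoding:
'c': index 2 in ['a', 'b', 'c', 'd', 'e'] -> ['c', 'a', 'b', 'd', 'e']
'a': index 1 in ['c', 'a', 'b', 'd', 'e'] -> ['a', 'c', 'b', 'd', 'e']
'a': index 0 in ['a', 'c', 'b', 'd', 'e'] -> ['a', 'c', 'b', 'd', 'e']
'c': index 1 in ['a', 'c', 'b', 'd', 'e'] -> ['c', 'a', 'b', 'd', 'e']
'e': index 4 in ['c', 'a', 'b', 'd', 'e'] -> ['e', 'c', 'a', 'b', 'd']
'd': index 4 in ['e', 'c', 'a', 'b', 'd'] -> ['d', 'e', 'c', 'a', 'b']
'b': index 4 in ['d', 'e', 'c', 'a', 'b'] -> ['b', 'd', 'e', 'c', 'a']


Output: [2, 1, 0, 1, 4, 4, 4]


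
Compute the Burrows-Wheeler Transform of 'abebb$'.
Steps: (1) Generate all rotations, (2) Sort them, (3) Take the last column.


Rotations (sorted):
  0: $abebb -> last char: b
  1: abebb$ -> last char: $
  2: b$abeb -> last char: b
  3: bb$abe -> last char: e
  4: bebb$a -> last char: a
  5: ebb$ab -> last char: b


BWT = b$beab


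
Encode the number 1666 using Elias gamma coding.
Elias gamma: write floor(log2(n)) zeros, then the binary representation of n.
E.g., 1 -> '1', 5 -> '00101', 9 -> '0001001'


num_bits = floor(log2(1666)) + 1 = 11
leading_zeros = num_bits - 1 = 10
binary(1666) = 11010000010

Elias gamma(1666) = '0000000000' + '11010000010' = 000000000011010000010 (21 bits)


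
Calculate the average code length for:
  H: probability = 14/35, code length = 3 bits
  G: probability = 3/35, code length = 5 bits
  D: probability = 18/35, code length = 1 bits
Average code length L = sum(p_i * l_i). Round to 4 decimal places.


Weighted contributions p_i * l_i:
  H: (14/35) * 3 = 42/35
  G: (3/35) * 5 = 15/35
  D: (18/35) * 1 = 18/35
Sum = (42 + 15 + 18)/35 = 75/35

L = 75/35 = 2.1429 bits/symbol


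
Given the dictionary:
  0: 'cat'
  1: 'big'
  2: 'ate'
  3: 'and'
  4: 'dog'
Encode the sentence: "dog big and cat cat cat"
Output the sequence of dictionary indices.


Look up each word in the dictionary:
  'dog' -> 4
  'big' -> 1
  'and' -> 3
  'cat' -> 0
  'cat' -> 0
  'cat' -> 0

Encoded: [4, 1, 3, 0, 0, 0]


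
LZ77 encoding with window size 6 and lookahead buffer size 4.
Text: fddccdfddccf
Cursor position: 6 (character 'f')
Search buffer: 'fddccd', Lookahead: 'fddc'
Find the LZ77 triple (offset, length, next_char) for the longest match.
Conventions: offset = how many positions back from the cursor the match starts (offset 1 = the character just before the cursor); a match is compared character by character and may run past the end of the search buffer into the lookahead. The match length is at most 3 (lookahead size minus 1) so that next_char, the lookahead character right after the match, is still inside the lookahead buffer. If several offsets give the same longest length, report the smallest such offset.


Try each offset into the search buffer:
  offset=1 (pos 5, char 'd'): match length 0
  offset=2 (pos 4, char 'c'): match length 0
  offset=3 (pos 3, char 'c'): match length 0
  offset=4 (pos 2, char 'd'): match length 0
  offset=5 (pos 1, char 'd'): match length 0
  offset=6 (pos 0, char 'f'): match length 3
Longest match has length 3 at offset 6.
next_char = character at position 6 + 3 = 9 -> 'c'

Best match: offset=6, length=3 (matching 'fdd' starting at position 0)
LZ77 triple: (6, 3, 'c')


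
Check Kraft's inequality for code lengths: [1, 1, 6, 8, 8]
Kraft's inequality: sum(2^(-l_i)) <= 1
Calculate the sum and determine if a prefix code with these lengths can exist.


Sum = 2^(-1) + 2^(-1) + 2^(-6) + 2^(-8) + 2^(-8)
    = 0.5 + 0.5 + 0.015625 + 0.00390625 + 0.00390625
    = 262/256 = 1.0234375
Since 1.0234375 > 1, Kraft's inequality is NOT satisfied.
A prefix code with these lengths CANNOT exist.

Kraft sum = 1.0234375. Not satisfied.


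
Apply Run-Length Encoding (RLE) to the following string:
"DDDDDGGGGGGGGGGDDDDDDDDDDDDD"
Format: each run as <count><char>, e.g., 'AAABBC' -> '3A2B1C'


Scanning runs left to right:
  i=0: run of 'D' x 5 -> '5D'
  i=5: run of 'G' x 10 -> '10G'
  i=15: run of 'D' x 13 -> '13D'

RLE = 5D10G13D


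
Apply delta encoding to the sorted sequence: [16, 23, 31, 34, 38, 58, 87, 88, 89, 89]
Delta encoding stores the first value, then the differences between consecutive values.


First value: 16
Deltas:
  23 - 16 = 7
  31 - 23 = 8
  34 - 31 = 3
  38 - 34 = 4
  58 - 38 = 20
  87 - 58 = 29
  88 - 87 = 1
  89 - 88 = 1
  89 - 89 = 0


Delta encoded: [16, 7, 8, 3, 4, 20, 29, 1, 1, 0]


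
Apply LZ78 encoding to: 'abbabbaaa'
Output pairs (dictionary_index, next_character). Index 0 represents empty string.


LZ78 encoding steps:
Dictionary: {0: ''}
Step 1: w='' (idx 0), next='a' -> output (0, 'a'), add 'a' as idx 1
Step 2: w='' (idx 0), next='b' -> output (0, 'b'), add 'b' as idx 2
Step 3: w='b' (idx 2), next='a' -> output (2, 'a'), add 'ba' as idx 3
Step 4: w='b' (idx 2), next='b' -> output (2, 'b'), add 'bb' as idx 4
Step 5: w='a' (idx 1), next='a' -> output (1, 'a'), add 'aa' as idx 5
Step 6: w='a' (idx 1), end of input -> output (1, '')


Encoded: [(0, 'a'), (0, 'b'), (2, 'a'), (2, 'b'), (1, 'a'), (1, '')]


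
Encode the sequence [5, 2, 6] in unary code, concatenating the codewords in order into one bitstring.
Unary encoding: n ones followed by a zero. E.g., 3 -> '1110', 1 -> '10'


Encode each number as n ones followed by a terminating 0:
  5 -> 111110 (6 bits)
  2 -> 110 (3 bits)
  6 -> 1111110 (7 bits)
Total length = 6 + 3 + 7 = 16 bits.

Unary([5, 2, 6]) = 1111101101111110 (16 bits)


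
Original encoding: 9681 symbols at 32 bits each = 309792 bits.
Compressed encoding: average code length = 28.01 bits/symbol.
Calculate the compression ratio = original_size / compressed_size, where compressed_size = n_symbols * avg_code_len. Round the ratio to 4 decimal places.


original_size = n_symbols * orig_bits = 9681 * 32 = 309792 bits
compressed_size = n_symbols * avg_code_len = 9681 * 28.01 = 271164.81 bits
ratio = original_size / compressed_size = 309792 / 271164.81 = 1.1424

Compression ratio = 1.1424


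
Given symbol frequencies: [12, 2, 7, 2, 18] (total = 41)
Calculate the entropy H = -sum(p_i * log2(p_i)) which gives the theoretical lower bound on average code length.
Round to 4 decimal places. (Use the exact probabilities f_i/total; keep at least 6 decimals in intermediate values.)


Per-symbol terms -p_i * log2(p_i) with p_i = f_i/41:
  p = 12/41 = 0.292683: log2(p) = -1.772590, -p*log2(p) = 0.518807
  p = 2/41 = 0.048780: log2(p) = -4.357552, -p*log2(p) = 0.212564
  p = 7/41 = 0.170732: log2(p) = -2.550197, -p*log2(p) = 0.435400
  p = 2/41 = 0.048780: log2(p) = -4.357552, -p*log2(p) = 0.212564
  p = 18/41 = 0.439024: log2(p) = -1.187627, -p*log2(p) = 0.521397
H = 0.518807 + 0.212564 + 0.435400 + 0.212564 + 0.521397 = 1.900732

H = 1.9007 bits/symbol


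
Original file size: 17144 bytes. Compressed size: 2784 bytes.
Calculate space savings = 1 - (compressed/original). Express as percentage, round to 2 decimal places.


ratio = compressed/original = 2784/17144 = 0.162389
savings = 1 - ratio = 1 - 0.162389 = 0.837611
as a percentage: 0.837611 * 100 = 83.76%

Space savings = 1 - 2784/17144 = 83.76%


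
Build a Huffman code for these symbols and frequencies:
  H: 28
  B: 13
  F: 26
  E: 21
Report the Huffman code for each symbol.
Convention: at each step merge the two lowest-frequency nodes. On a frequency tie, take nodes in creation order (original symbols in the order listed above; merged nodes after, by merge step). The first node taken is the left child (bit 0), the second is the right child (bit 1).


Huffman tree construction:
Step 1: Merge B(13) + E(21) = 34
Step 2: Merge F(26) + H(28) = 54
Step 3: Merge (B+E)(34) + (F+H)(54) = 88
Read each symbol's code off the tree from the root (left child = 0, right child = 1).

Codes:
  H: 11 (length 2)
  B: 00 (length 2)
  F: 10 (length 2)
  E: 01 (length 2)
Average code length: 176/88 = 2.0000 bits/symbol


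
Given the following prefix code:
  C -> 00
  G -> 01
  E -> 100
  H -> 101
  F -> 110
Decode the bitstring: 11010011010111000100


Decoding step by step:
Bits 110 -> F
Bits 100 -> E
Bits 110 -> F
Bits 101 -> H
Bits 110 -> F
Bits 00 -> C
Bits 100 -> E


Decoded message: FEFHFCE


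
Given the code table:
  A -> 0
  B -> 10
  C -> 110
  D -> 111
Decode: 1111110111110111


Decoding:
111 -> D
111 -> D
0 -> A
111 -> D
110 -> C
111 -> D


Result: DDADCD


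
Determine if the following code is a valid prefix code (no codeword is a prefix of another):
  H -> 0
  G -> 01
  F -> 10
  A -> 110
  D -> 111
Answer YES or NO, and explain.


Checking each pair (does one codeword prefix another?):
  H='0' vs G='01': prefix -- VIOLATION

NO -- this is NOT a valid prefix code. H (0) is a prefix of G (01).


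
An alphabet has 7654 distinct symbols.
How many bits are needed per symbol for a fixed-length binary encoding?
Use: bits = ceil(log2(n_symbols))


log2(7654) = 12.902
Bracket: 2^12 = 4096 < 7654 <= 2^13 = 8192
So ceil(log2(7654)) = 13

bits = ceil(log2(7654)) = ceil(12.902) = 13 bits


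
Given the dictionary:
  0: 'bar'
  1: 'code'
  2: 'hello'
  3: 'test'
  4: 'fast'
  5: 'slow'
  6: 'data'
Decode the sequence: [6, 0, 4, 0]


Look up each index in the dictionary:
  6 -> 'data'
  0 -> 'bar'
  4 -> 'fast'
  0 -> 'bar'

Decoded: "data bar fast bar"


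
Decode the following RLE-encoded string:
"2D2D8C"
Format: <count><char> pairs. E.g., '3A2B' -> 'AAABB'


Expanding each <count><char> pair:
  2D -> 'DD'
  2D -> 'DD'
  8C -> 'CCCCCCCC'

Decoded = DDDDCCCCCCCC


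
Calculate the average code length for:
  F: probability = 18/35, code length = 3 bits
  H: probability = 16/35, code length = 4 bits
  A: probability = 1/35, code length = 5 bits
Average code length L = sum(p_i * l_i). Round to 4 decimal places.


Weighted contributions p_i * l_i:
  F: (18/35) * 3 = 54/35
  H: (16/35) * 4 = 64/35
  A: (1/35) * 5 = 5/35
Sum = (54 + 64 + 5)/35 = 123/35

L = 123/35 = 3.5143 bits/symbol


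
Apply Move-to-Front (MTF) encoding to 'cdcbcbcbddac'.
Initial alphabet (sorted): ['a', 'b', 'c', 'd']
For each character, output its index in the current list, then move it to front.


MTF encoding:
'c': index 2 in ['a', 'b', 'c', 'd'] -> ['c', 'a', 'b', 'd']
'd': index 3 in ['c', 'a', 'b', 'd'] -> ['d', 'c', 'a', 'b']
'c': index 1 in ['d', 'c', 'a', 'b'] -> ['c', 'd', 'a', 'b']
'b': index 3 in ['c', 'd', 'a', 'b'] -> ['b', 'c', 'd', 'a']
'c': index 1 in ['b', 'c', 'd', 'a'] -> ['c', 'b', 'd', 'a']
'b': index 1 in ['c', 'b', 'd', 'a'] -> ['b', 'c', 'd', 'a']
'c': index 1 in ['b', 'c', 'd', 'a'] -> ['c', 'b', 'd', 'a']
'b': index 1 in ['c', 'b', 'd', 'a'] -> ['b', 'c', 'd', 'a']
'd': index 2 in ['b', 'c', 'd', 'a'] -> ['d', 'b', 'c', 'a']
'd': index 0 in ['d', 'b', 'c', 'a'] -> ['d', 'b', 'c', 'a']
'a': index 3 in ['d', 'b', 'c', 'a'] -> ['a', 'd', 'b', 'c']
'c': index 3 in ['a', 'd', 'b', 'c'] -> ['c', 'a', 'd', 'b']


Output: [2, 3, 1, 3, 1, 1, 1, 1, 2, 0, 3, 3]


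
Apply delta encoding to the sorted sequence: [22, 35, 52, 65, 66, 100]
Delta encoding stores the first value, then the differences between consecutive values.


First value: 22
Deltas:
  35 - 22 = 13
  52 - 35 = 17
  65 - 52 = 13
  66 - 65 = 1
  100 - 66 = 34


Delta encoded: [22, 13, 17, 13, 1, 34]


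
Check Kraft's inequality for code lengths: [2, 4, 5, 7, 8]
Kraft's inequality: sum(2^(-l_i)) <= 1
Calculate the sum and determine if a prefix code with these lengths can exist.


Sum = 2^(-2) + 2^(-4) + 2^(-5) + 2^(-7) + 2^(-8)
    = 0.25 + 0.0625 + 0.03125 + 0.0078125 + 0.00390625
    = 91/256 = 0.35546875
Since 0.35546875 <= 1, Kraft's inequality IS satisfied.
A prefix code with these lengths CAN exist.

Kraft sum = 0.35546875. Satisfied.


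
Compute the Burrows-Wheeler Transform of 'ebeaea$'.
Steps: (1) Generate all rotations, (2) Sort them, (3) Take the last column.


Rotations (sorted):
  0: $ebeaea -> last char: a
  1: a$ebeae -> last char: e
  2: aea$ebe -> last char: e
  3: beaea$e -> last char: e
  4: ea$ebea -> last char: a
  5: eaea$eb -> last char: b
  6: ebeaea$ -> last char: $


BWT = aeeeab$


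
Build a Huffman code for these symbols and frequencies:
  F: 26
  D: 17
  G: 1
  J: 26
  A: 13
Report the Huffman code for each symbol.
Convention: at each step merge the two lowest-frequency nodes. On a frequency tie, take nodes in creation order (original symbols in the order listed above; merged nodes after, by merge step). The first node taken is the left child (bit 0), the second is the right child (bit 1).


Huffman tree construction:
Step 1: Merge G(1) + A(13) = 14
Step 2: Merge (G+A)(14) + D(17) = 31
Step 3: Merge F(26) + J(26) = 52
Step 4: Merge ((G+A)+D)(31) + (F+J)(52) = 83
Read each symbol's code off the tree from the root (left child = 0, right child = 1).

Codes:
  F: 10 (length 2)
  D: 01 (length 2)
  G: 000 (length 3)
  J: 11 (length 2)
  A: 001 (length 3)
Average code length: 180/83 = 2.1687 bits/symbol


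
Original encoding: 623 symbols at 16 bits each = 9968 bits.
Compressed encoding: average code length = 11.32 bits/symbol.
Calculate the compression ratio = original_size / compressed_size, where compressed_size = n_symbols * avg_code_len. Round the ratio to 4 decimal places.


original_size = n_symbols * orig_bits = 623 * 16 = 9968 bits
compressed_size = n_symbols * avg_code_len = 623 * 11.32 = 7052.36 bits
ratio = original_size / compressed_size = 9968 / 7052.36 = 1.4134

Compression ratio = 1.4134


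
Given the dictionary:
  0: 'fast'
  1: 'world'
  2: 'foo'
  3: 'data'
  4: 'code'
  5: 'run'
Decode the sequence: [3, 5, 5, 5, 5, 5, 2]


Look up each index in the dictionary:
  3 -> 'data'
  5 -> 'run'
  5 -> 'run'
  5 -> 'run'
  5 -> 'run'
  5 -> 'run'
  2 -> 'foo'

Decoded: "data run run run run run foo"


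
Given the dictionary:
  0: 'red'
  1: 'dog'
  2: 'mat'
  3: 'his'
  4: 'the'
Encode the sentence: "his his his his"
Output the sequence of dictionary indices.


Look up each word in the dictionary:
  'his' -> 3
  'his' -> 3
  'his' -> 3
  'his' -> 3

Encoded: [3, 3, 3, 3]


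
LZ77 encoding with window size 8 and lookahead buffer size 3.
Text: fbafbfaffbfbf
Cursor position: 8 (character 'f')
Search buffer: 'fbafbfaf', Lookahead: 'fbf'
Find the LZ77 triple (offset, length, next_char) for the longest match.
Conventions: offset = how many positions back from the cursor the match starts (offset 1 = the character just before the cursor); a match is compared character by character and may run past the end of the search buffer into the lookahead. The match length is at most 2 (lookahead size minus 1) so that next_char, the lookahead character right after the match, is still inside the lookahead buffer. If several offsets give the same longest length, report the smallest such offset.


Try each offset into the search buffer:
  offset=1 (pos 7, char 'f'): match length 1
  offset=2 (pos 6, char 'a'): match length 0
  offset=3 (pos 5, char 'f'): match length 1
  offset=4 (pos 4, char 'b'): match length 0
  offset=5 (pos 3, char 'f'): match length 2
  offset=6 (pos 2, char 'a'): match length 0
  offset=7 (pos 1, char 'b'): match length 0
  offset=8 (pos 0, char 'f'): match length 2
Longest match has length 2, found at offsets 5, 8; take the smallest, offset 5.
next_char = character at position 8 + 2 = 10 -> 'f'

Best match: offset=5, length=2 (matching 'fb' starting at position 3)
LZ77 triple: (5, 2, 'f')


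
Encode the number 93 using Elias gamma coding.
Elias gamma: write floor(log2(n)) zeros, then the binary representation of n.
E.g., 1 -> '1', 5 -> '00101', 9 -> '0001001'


num_bits = floor(log2(93)) + 1 = 7
leading_zeros = num_bits - 1 = 6
binary(93) = 1011101

Elias gamma(93) = '000000' + '1011101' = 0000001011101 (13 bits)


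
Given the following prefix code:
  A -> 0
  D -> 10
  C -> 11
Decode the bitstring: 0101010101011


Decoding step by step:
Bits 0 -> A
Bits 10 -> D
Bits 10 -> D
Bits 10 -> D
Bits 10 -> D
Bits 10 -> D
Bits 11 -> C


Decoded message: ADDDDDC


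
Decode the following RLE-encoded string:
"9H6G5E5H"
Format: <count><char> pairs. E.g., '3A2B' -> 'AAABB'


Expanding each <count><char> pair:
  9H -> 'HHHHHHHHH'
  6G -> 'GGGGGG'
  5E -> 'EEEEE'
  5H -> 'HHHHH'

Decoded = HHHHHHHHHGGGGGGEEEEEHHHHH


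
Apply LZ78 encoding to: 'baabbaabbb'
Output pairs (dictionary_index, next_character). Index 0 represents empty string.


LZ78 encoding steps:
Dictionary: {0: ''}
Step 1: w='' (idx 0), next='b' -> output (0, 'b'), add 'b' as idx 1
Step 2: w='' (idx 0), next='a' -> output (0, 'a'), add 'a' as idx 2
Step 3: w='a' (idx 2), next='b' -> output (2, 'b'), add 'ab' as idx 3
Step 4: w='b' (idx 1), next='a' -> output (1, 'a'), add 'ba' as idx 4
Step 5: w='ab' (idx 3), next='b' -> output (3, 'b'), add 'abb' as idx 5
Step 6: w='b' (idx 1), end of input -> output (1, '')


Encoded: [(0, 'b'), (0, 'a'), (2, 'b'), (1, 'a'), (3, 'b'), (1, '')]


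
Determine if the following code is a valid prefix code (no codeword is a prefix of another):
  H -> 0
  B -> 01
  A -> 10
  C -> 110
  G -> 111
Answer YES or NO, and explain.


Checking each pair (does one codeword prefix another?):
  H='0' vs B='01': prefix -- VIOLATION

NO -- this is NOT a valid prefix code. H (0) is a prefix of B (01).


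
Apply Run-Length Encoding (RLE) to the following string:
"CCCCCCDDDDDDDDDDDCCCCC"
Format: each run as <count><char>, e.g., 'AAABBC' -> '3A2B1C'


Scanning runs left to right:
  i=0: run of 'C' x 6 -> '6C'
  i=6: run of 'D' x 11 -> '11D'
  i=17: run of 'C' x 5 -> '5C'

RLE = 6C11D5C


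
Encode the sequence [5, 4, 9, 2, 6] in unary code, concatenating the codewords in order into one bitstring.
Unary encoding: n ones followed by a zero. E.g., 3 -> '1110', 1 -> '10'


Encode each number as n ones followed by a terminating 0:
  5 -> 111110 (6 bits)
  4 -> 11110 (5 bits)
  9 -> 1111111110 (10 bits)
  2 -> 110 (3 bits)
  6 -> 1111110 (7 bits)
Total length = 6 + 5 + 10 + 3 + 7 = 31 bits.

Unary([5, 4, 9, 2, 6]) = 1111101111011111111101101111110 (31 bits)


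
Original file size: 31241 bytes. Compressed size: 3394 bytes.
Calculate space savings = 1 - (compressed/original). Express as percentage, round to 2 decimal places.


ratio = compressed/original = 3394/31241 = 0.108639
savings = 1 - ratio = 1 - 0.108639 = 0.891361
as a percentage: 0.891361 * 100 = 89.14%

Space savings = 1 - 3394/31241 = 89.14%


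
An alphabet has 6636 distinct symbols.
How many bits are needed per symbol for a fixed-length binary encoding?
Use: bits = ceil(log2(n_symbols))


log2(6636) = 12.6961
Bracket: 2^12 = 4096 < 6636 <= 2^13 = 8192
So ceil(log2(6636)) = 13

bits = ceil(log2(6636)) = ceil(12.6961) = 13 bits


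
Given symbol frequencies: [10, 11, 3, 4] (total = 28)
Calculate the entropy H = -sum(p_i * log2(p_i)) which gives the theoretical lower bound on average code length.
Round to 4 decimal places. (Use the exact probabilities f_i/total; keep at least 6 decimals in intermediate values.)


Per-symbol terms -p_i * log2(p_i) with p_i = f_i/28:
  p = 10/28 = 0.357143: log2(p) = -1.485427, -p*log2(p) = 0.530510
  p = 11/28 = 0.392857: log2(p) = -1.347923, -p*log2(p) = 0.529541
  p = 3/28 = 0.107143: log2(p) = -3.222392, -p*log2(p) = 0.345256
  p = 4/28 = 0.142857: log2(p) = -2.807355, -p*log2(p) = 0.401051
H = 0.530510 + 0.529541 + 0.345256 + 0.401051 = 1.806358

H = 1.8064 bits/symbol


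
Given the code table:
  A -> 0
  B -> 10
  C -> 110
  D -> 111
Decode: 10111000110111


Decoding:
10 -> B
111 -> D
0 -> A
0 -> A
0 -> A
110 -> C
111 -> D


Result: BDAAACD


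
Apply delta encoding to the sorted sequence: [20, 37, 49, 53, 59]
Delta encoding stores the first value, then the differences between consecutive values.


First value: 20
Deltas:
  37 - 20 = 17
  49 - 37 = 12
  53 - 49 = 4
  59 - 53 = 6


Delta encoded: [20, 17, 12, 4, 6]


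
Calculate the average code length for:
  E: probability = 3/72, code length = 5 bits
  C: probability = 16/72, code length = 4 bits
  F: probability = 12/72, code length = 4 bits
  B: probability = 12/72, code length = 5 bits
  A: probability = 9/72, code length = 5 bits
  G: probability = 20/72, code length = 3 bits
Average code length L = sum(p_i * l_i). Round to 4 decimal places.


Weighted contributions p_i * l_i:
  E: (3/72) * 5 = 15/72
  C: (16/72) * 4 = 64/72
  F: (12/72) * 4 = 48/72
  B: (12/72) * 5 = 60/72
  A: (9/72) * 5 = 45/72
  G: (20/72) * 3 = 60/72
Sum = (15 + 64 + 48 + 60 + 45 + 60)/72 = 292/72

L = 292/72 = 4.0556 bits/symbol


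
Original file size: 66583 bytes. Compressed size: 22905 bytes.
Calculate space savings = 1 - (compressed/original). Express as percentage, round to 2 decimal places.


ratio = compressed/original = 22905/66583 = 0.344007
savings = 1 - ratio = 1 - 0.344007 = 0.655993
as a percentage: 0.655993 * 100 = 65.6%

Space savings = 1 - 22905/66583 = 65.6%


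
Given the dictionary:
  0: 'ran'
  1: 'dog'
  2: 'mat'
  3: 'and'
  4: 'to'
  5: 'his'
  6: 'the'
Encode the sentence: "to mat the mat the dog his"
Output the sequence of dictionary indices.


Look up each word in the dictionary:
  'to' -> 4
  'mat' -> 2
  'the' -> 6
  'mat' -> 2
  'the' -> 6
  'dog' -> 1
  'his' -> 5

Encoded: [4, 2, 6, 2, 6, 1, 5]


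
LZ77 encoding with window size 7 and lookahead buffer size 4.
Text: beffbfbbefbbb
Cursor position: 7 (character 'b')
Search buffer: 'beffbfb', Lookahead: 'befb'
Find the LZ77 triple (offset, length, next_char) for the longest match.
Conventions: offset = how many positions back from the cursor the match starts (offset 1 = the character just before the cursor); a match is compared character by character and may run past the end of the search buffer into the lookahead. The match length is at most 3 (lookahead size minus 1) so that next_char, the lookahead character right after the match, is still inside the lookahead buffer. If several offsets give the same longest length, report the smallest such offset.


Try each offset into the search buffer:
  offset=1 (pos 6, char 'b'): match length 1
  offset=2 (pos 5, char 'f'): match length 0
  offset=3 (pos 4, char 'b'): match length 1
  offset=4 (pos 3, char 'f'): match length 0
  offset=5 (pos 2, char 'f'): match length 0
  offset=6 (pos 1, char 'e'): match length 0
  offset=7 (pos 0, char 'b'): match length 3
Longest match has length 3 at offset 7.
next_char = character at position 7 + 3 = 10 -> 'b'

Best match: offset=7, length=3 (matching 'bef' starting at position 0)
LZ77 triple: (7, 3, 'b')


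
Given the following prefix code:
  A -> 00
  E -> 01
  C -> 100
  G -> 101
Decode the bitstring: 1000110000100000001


Decoding step by step:
Bits 100 -> C
Bits 01 -> E
Bits 100 -> C
Bits 00 -> A
Bits 100 -> C
Bits 00 -> A
Bits 00 -> A
Bits 01 -> E


Decoded message: CECACAAE


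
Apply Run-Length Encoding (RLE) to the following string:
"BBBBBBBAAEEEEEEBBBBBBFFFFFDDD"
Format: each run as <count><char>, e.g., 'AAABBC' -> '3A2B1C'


Scanning runs left to right:
  i=0: run of 'B' x 7 -> '7B'
  i=7: run of 'A' x 2 -> '2A'
  i=9: run of 'E' x 6 -> '6E'
  i=15: run of 'B' x 6 -> '6B'
  i=21: run of 'F' x 5 -> '5F'
  i=26: run of 'D' x 3 -> '3D'

RLE = 7B2A6E6B5F3D


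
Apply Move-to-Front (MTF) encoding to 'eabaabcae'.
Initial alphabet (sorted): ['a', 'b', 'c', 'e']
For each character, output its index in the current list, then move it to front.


MTF encoding:
'e': index 3 in ['a', 'b', 'c', 'e'] -> ['e', 'a', 'b', 'c']
'a': index 1 in ['e', 'a', 'b', 'c'] -> ['a', 'e', 'b', 'c']
'b': index 2 in ['a', 'e', 'b', 'c'] -> ['b', 'a', 'e', 'c']
'a': index 1 in ['b', 'a', 'e', 'c'] -> ['a', 'b', 'e', 'c']
'a': index 0 in ['a', 'b', 'e', 'c'] -> ['a', 'b', 'e', 'c']
'b': index 1 in ['a', 'b', 'e', 'c'] -> ['b', 'a', 'e', 'c']
'c': index 3 in ['b', 'a', 'e', 'c'] -> ['c', 'b', 'a', 'e']
'a': index 2 in ['c', 'b', 'a', 'e'] -> ['a', 'c', 'b', 'e']
'e': index 3 in ['a', 'c', 'b', 'e'] -> ['e', 'a', 'c', 'b']


Output: [3, 1, 2, 1, 0, 1, 3, 2, 3]


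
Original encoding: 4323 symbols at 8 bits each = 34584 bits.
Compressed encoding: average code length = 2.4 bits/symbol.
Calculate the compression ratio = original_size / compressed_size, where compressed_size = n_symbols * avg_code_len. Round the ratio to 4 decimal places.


original_size = n_symbols * orig_bits = 4323 * 8 = 34584 bits
compressed_size = n_symbols * avg_code_len = 4323 * 2.4 = 10375.2 bits
ratio = original_size / compressed_size = 34584 / 10375.2 = 3.3333

Compression ratio = 3.3333


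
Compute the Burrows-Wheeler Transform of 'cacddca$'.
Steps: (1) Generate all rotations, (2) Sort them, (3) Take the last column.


Rotations (sorted):
  0: $cacddca -> last char: a
  1: a$cacddc -> last char: c
  2: acddca$c -> last char: c
  3: ca$cacdd -> last char: d
  4: cacddca$ -> last char: $
  5: cddca$ca -> last char: a
  6: dca$cacd -> last char: d
  7: ddca$cac -> last char: c


BWT = accd$adc


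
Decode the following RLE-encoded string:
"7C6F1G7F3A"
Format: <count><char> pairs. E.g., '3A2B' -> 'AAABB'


Expanding each <count><char> pair:
  7C -> 'CCCCCCC'
  6F -> 'FFFFFF'
  1G -> 'G'
  7F -> 'FFFFFFF'
  3A -> 'AAA'

Decoded = CCCCCCCFFFFFFGFFFFFFFAAA


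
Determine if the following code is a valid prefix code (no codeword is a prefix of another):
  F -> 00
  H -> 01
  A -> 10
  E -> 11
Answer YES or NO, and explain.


Checking each pair (does one codeword prefix another?):
  F='00' vs H='01': no prefix
  F='00' vs A='10': no prefix
  F='00' vs E='11': no prefix
  H='01' vs F='00': no prefix
  H='01' vs A='10': no prefix
  H='01' vs E='11': no prefix
  A='10' vs F='00': no prefix
  A='10' vs H='01': no prefix
  A='10' vs E='11': no prefix
  E='11' vs F='00': no prefix
  E='11' vs H='01': no prefix
  E='11' vs A='10': no prefix
No violation found over all pairs.

YES -- this is a valid prefix code. No codeword is a prefix of any other codeword.


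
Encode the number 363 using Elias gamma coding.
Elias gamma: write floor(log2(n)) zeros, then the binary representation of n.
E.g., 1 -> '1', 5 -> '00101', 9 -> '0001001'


num_bits = floor(log2(363)) + 1 = 9
leading_zeros = num_bits - 1 = 8
binary(363) = 101101011

Elias gamma(363) = '00000000' + '101101011' = 00000000101101011 (17 bits)


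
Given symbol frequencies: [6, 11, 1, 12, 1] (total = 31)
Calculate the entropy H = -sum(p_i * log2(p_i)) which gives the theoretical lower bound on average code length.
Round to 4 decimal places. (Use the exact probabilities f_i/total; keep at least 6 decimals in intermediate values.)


Per-symbol terms -p_i * log2(p_i) with p_i = f_i/31:
  p = 6/31 = 0.193548: log2(p) = -2.369234, -p*log2(p) = 0.458561
  p = 11/31 = 0.354839: log2(p) = -1.494765, -p*log2(p) = 0.530400
  p = 1/31 = 0.032258: log2(p) = -4.954196, -p*log2(p) = 0.159813
  p = 12/31 = 0.387097: log2(p) = -1.369234, -p*log2(p) = 0.530026
  p = 1/31 = 0.032258: log2(p) = -4.954196, -p*log2(p) = 0.159813
H = 0.458561 + 0.530400 + 0.159813 + 0.530026 + 0.159813 = 1.838613

H = 1.8386 bits/symbol


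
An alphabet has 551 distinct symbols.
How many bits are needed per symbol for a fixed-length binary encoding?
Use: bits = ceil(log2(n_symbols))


log2(551) = 9.1059
Bracket: 2^9 = 512 < 551 <= 2^10 = 1024
So ceil(log2(551)) = 10

bits = ceil(log2(551)) = ceil(9.1059) = 10 bits


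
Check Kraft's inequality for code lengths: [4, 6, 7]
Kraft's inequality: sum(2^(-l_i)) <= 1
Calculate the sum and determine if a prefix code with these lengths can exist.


Sum = 2^(-4) + 2^(-6) + 2^(-7)
    = 0.0625 + 0.015625 + 0.0078125
    = 11/128 = 0.0859375
Since 0.0859375 <= 1, Kraft's inequality IS satisfied.
A prefix code with these lengths CAN exist.

Kraft sum = 0.0859375. Satisfied.


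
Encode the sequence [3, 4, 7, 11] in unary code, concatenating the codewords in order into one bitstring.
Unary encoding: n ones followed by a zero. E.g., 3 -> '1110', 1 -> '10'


Encode each number as n ones followed by a terminating 0:
  3 -> 1110 (4 bits)
  4 -> 11110 (5 bits)
  7 -> 11111110 (8 bits)
  11 -> 111111111110 (12 bits)
Total length = 4 + 5 + 8 + 12 = 29 bits.

Unary([3, 4, 7, 11]) = 11101111011111110111111111110 (29 bits)


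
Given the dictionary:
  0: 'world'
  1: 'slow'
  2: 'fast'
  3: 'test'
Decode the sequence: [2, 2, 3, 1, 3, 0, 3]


Look up each index in the dictionary:
  2 -> 'fast'
  2 -> 'fast'
  3 -> 'test'
  1 -> 'slow'
  3 -> 'test'
  0 -> 'world'
  3 -> 'test'

Decoded: "fast fast test slow test world test"


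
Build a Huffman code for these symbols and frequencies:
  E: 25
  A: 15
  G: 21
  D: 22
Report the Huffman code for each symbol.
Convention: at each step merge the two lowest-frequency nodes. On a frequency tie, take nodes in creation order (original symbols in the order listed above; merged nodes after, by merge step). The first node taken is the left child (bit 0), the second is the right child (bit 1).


Huffman tree construction:
Step 1: Merge A(15) + G(21) = 36
Step 2: Merge D(22) + E(25) = 47
Step 3: Merge (A+G)(36) + (D+E)(47) = 83
Read each symbol's code off the tree from the root (left child = 0, right child = 1).

Codes:
  E: 11 (length 2)
  A: 00 (length 2)
  G: 01 (length 2)
  D: 10 (length 2)
Average code length: 166/83 = 2.0000 bits/symbol


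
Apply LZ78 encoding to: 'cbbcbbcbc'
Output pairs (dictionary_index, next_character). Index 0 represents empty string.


LZ78 encoding steps:
Dictionary: {0: ''}
Step 1: w='' (idx 0), next='c' -> output (0, 'c'), add 'c' as idx 1
Step 2: w='' (idx 0), next='b' -> output (0, 'b'), add 'b' as idx 2
Step 3: w='b' (idx 2), next='c' -> output (2, 'c'), add 'bc' as idx 3
Step 4: w='b' (idx 2), next='b' -> output (2, 'b'), add 'bb' as idx 4
Step 5: w='c' (idx 1), next='b' -> output (1, 'b'), add 'cb' as idx 5
Step 6: w='c' (idx 1), end of input -> output (1, '')


Encoded: [(0, 'c'), (0, 'b'), (2, 'c'), (2, 'b'), (1, 'b'), (1, '')]


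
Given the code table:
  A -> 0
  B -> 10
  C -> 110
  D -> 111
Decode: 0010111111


Decoding:
0 -> A
0 -> A
10 -> B
111 -> D
111 -> D


Result: AABDD


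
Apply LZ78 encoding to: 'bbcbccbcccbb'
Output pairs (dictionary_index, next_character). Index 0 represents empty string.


LZ78 encoding steps:
Dictionary: {0: ''}
Step 1: w='' (idx 0), next='b' -> output (0, 'b'), add 'b' as idx 1
Step 2: w='b' (idx 1), next='c' -> output (1, 'c'), add 'bc' as idx 2
Step 3: w='bc' (idx 2), next='c' -> output (2, 'c'), add 'bcc' as idx 3
Step 4: w='bcc' (idx 3), next='c' -> output (3, 'c'), add 'bccc' as idx 4
Step 5: w='b' (idx 1), next='b' -> output (1, 'b'), add 'bb' as idx 5


Encoded: [(0, 'b'), (1, 'c'), (2, 'c'), (3, 'c'), (1, 'b')]


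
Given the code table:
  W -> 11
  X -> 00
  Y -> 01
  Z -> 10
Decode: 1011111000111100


Decoding:
10 -> Z
11 -> W
11 -> W
10 -> Z
00 -> X
11 -> W
11 -> W
00 -> X


Result: ZWWZXWWX


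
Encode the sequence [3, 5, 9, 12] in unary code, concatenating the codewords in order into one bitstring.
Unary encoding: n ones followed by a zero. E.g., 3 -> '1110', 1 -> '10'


Encode each number as n ones followed by a terminating 0:
  3 -> 1110 (4 bits)
  5 -> 111110 (6 bits)
  9 -> 1111111110 (10 bits)
  12 -> 1111111111110 (13 bits)
Total length = 4 + 6 + 10 + 13 = 33 bits.

Unary([3, 5, 9, 12]) = 111011111011111111101111111111110 (33 bits)


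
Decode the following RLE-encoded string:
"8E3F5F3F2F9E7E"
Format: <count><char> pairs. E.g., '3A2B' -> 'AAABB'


Expanding each <count><char> pair:
  8E -> 'EEEEEEEE'
  3F -> 'FFF'
  5F -> 'FFFFF'
  3F -> 'FFF'
  2F -> 'FF'
  9E -> 'EEEEEEEEE'
  7E -> 'EEEEEEE'

Decoded = EEEEEEEEFFFFFFFFFFFFFEEEEEEEEEEEEEEEE


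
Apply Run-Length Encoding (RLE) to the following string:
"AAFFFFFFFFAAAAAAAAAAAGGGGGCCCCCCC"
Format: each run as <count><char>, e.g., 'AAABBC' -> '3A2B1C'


Scanning runs left to right:
  i=0: run of 'A' x 2 -> '2A'
  i=2: run of 'F' x 8 -> '8F'
  i=10: run of 'A' x 11 -> '11A'
  i=21: run of 'G' x 5 -> '5G'
  i=26: run of 'C' x 7 -> '7C'

RLE = 2A8F11A5G7C


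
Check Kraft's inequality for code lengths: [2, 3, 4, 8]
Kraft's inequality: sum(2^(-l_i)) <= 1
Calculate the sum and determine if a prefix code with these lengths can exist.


Sum = 2^(-2) + 2^(-3) + 2^(-4) + 2^(-8)
    = 0.25 + 0.125 + 0.0625 + 0.00390625
    = 113/256 = 0.44140625
Since 0.44140625 <= 1, Kraft's inequality IS satisfied.
A prefix code with these lengths CAN exist.

Kraft sum = 0.44140625. Satisfied.


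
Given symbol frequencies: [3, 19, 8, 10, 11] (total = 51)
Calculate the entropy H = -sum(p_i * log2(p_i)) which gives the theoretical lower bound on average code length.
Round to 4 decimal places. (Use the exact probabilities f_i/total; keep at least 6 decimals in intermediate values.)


Per-symbol terms -p_i * log2(p_i) with p_i = f_i/51:
  p = 3/51 = 0.058824: log2(p) = -4.087463, -p*log2(p) = 0.240439
  p = 19/51 = 0.372549: log2(p) = -1.424498, -p*log2(p) = 0.530695
  p = 8/51 = 0.156863: log2(p) = -2.672425, -p*log2(p) = 0.419204
  p = 10/51 = 0.196078: log2(p) = -2.350497, -p*log2(p) = 0.460882
  p = 11/51 = 0.215686: log2(p) = -2.212994, -p*log2(p) = 0.477312
H = 0.240439 + 0.530695 + 0.419204 + 0.460882 + 0.477312 = 2.128532

H = 2.1285 bits/symbol


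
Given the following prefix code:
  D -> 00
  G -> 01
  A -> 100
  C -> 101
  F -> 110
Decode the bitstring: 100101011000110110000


Decoding step by step:
Bits 100 -> A
Bits 101 -> C
Bits 01 -> G
Bits 100 -> A
Bits 01 -> G
Bits 101 -> C
Bits 100 -> A
Bits 00 -> D


Decoded message: ACGAGCAD


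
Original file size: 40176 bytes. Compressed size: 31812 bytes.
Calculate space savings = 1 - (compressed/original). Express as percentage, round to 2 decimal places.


ratio = compressed/original = 31812/40176 = 0.791816
savings = 1 - ratio = 1 - 0.791816 = 0.208184
as a percentage: 0.208184 * 100 = 20.82%

Space savings = 1 - 31812/40176 = 20.82%


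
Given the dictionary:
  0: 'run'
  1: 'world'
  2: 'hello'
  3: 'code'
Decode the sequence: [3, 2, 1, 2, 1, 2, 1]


Look up each index in the dictionary:
  3 -> 'code'
  2 -> 'hello'
  1 -> 'world'
  2 -> 'hello'
  1 -> 'world'
  2 -> 'hello'
  1 -> 'world'

Decoded: "code hello world hello world hello world"


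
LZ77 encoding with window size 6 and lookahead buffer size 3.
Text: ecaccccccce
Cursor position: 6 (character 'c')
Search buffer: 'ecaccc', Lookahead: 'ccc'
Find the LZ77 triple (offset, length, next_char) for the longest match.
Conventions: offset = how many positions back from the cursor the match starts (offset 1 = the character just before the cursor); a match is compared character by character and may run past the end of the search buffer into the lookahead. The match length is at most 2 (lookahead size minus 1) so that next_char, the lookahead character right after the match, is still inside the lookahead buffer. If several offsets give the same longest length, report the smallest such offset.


Try each offset into the search buffer:
  offset=1 (pos 5, char 'c'): match length 2
  offset=2 (pos 4, char 'c'): match length 2
  offset=3 (pos 3, char 'c'): match length 2
  offset=4 (pos 2, char 'a'): match length 0
  offset=5 (pos 1, char 'c'): match length 1
  offset=6 (pos 0, char 'e'): match length 0
Longest match has length 2, found at offsets 1, 2, 3; take the smallest, offset 1.
next_char = character at position 6 + 2 = 8 -> 'c'

Best match: offset=1, length=2 (matching 'cc' starting at position 5)
LZ77 triple: (1, 2, 'c')


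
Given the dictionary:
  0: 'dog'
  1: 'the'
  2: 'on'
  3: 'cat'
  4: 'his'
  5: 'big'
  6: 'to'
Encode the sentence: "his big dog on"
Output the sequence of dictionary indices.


Look up each word in the dictionary:
  'his' -> 4
  'big' -> 5
  'dog' -> 0
  'on' -> 2

Encoded: [4, 5, 0, 2]


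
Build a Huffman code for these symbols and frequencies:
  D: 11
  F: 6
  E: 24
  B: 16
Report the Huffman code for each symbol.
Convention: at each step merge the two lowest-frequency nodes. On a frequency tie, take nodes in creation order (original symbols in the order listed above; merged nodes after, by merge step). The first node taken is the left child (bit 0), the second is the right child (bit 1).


Huffman tree construction:
Step 1: Merge F(6) + D(11) = 17
Step 2: Merge B(16) + (F+D)(17) = 33
Step 3: Merge E(24) + (B+(F+D))(33) = 57
Read each symbol's code off the tree from the root (left child = 0, right child = 1).

Codes:
  D: 111 (length 3)
  F: 110 (length 3)
  E: 0 (length 1)
  B: 10 (length 2)
Average code length: 107/57 = 1.8772 bits/symbol


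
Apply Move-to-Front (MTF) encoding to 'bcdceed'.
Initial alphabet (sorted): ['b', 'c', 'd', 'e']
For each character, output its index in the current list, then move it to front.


MTF encoding:
'b': index 0 in ['b', 'c', 'd', 'e'] -> ['b', 'c', 'd', 'e']
'c': index 1 in ['b', 'c', 'd', 'e'] -> ['c', 'b', 'd', 'e']
'd': index 2 in ['c', 'b', 'd', 'e'] -> ['d', 'c', 'b', 'e']
'c': index 1 in ['d', 'c', 'b', 'e'] -> ['c', 'd', 'b', 'e']
'e': index 3 in ['c', 'd', 'b', 'e'] -> ['e', 'c', 'd', 'b']
'e': index 0 in ['e', 'c', 'd', 'b'] -> ['e', 'c', 'd', 'b']
'd': index 2 in ['e', 'c', 'd', 'b'] -> ['d', 'e', 'c', 'b']


Output: [0, 1, 2, 1, 3, 0, 2]


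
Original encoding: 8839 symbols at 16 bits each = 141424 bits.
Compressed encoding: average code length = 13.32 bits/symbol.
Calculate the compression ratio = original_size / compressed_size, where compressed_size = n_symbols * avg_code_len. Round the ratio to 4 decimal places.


original_size = n_symbols * orig_bits = 8839 * 16 = 141424 bits
compressed_size = n_symbols * avg_code_len = 8839 * 13.32 = 117735.48 bits
ratio = original_size / compressed_size = 141424 / 117735.48 = 1.2012

Compression ratio = 1.2012


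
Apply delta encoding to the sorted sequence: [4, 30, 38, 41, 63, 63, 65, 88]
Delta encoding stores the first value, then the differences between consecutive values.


First value: 4
Deltas:
  30 - 4 = 26
  38 - 30 = 8
  41 - 38 = 3
  63 - 41 = 22
  63 - 63 = 0
  65 - 63 = 2
  88 - 65 = 23


Delta encoded: [4, 26, 8, 3, 22, 0, 2, 23]


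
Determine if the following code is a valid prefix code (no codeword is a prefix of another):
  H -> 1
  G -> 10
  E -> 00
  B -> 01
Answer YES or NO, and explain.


Checking each pair (does one codeword prefix another?):
  H='1' vs G='10': prefix -- VIOLATION

NO -- this is NOT a valid prefix code. H (1) is a prefix of G (10).


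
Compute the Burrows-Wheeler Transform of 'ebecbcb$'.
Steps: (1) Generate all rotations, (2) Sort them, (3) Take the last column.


Rotations (sorted):
  0: $ebecbcb -> last char: b
  1: b$ebecbc -> last char: c
  2: bcb$ebec -> last char: c
  3: becbcb$e -> last char: e
  4: cb$ebecb -> last char: b
  5: cbcb$ebe -> last char: e
  6: ebecbcb$ -> last char: $
  7: ecbcb$eb -> last char: b


BWT = bccebe$b


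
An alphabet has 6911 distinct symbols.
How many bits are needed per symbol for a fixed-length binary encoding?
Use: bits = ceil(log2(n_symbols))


log2(6911) = 12.7547
Bracket: 2^12 = 4096 < 6911 <= 2^13 = 8192
So ceil(log2(6911)) = 13

bits = ceil(log2(6911)) = ceil(12.7547) = 13 bits


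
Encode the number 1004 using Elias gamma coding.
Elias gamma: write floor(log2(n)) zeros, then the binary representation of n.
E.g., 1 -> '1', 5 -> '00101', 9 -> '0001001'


num_bits = floor(log2(1004)) + 1 = 10
leading_zeros = num_bits - 1 = 9
binary(1004) = 1111101100

Elias gamma(1004) = '000000000' + '1111101100' = 0000000001111101100 (19 bits)


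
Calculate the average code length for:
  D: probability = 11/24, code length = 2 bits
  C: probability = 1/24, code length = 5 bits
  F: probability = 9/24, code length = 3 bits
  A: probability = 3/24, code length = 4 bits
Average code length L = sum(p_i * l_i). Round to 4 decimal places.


Weighted contributions p_i * l_i:
  D: (11/24) * 2 = 22/24
  C: (1/24) * 5 = 5/24
  F: (9/24) * 3 = 27/24
  A: (3/24) * 4 = 12/24
Sum = (22 + 5 + 27 + 12)/24 = 66/24

L = 66/24 = 2.7500 bits/symbol


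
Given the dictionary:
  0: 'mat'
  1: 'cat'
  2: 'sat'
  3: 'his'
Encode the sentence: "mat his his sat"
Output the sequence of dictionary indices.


Look up each word in the dictionary:
  'mat' -> 0
  'his' -> 3
  'his' -> 3
  'sat' -> 2

Encoded: [0, 3, 3, 2]
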